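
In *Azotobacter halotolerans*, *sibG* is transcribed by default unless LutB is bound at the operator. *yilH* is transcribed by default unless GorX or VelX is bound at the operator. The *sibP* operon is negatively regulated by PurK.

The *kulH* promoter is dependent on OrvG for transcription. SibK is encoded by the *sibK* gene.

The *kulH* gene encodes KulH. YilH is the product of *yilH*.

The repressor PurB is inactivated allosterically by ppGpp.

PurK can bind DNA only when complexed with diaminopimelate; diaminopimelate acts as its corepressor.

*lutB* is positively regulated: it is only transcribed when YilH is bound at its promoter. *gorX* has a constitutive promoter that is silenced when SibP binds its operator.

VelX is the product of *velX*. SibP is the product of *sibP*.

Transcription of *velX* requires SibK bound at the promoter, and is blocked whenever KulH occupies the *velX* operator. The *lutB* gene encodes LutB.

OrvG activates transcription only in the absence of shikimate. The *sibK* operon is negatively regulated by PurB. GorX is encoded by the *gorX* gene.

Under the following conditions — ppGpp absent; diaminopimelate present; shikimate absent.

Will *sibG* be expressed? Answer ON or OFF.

ON

Diaminopimelate is present, so PurK is active.
With repressor PurK bound, *sibP* is not transcribed.
So SibP is not produced.
With no repressor bound, *gorX* is transcribed.
So GorX is produced and active.
Shikimate is absent, so OrvG is active.
No repressor is bound and OrvG is active, so *kulH* is transcribed.
So KulH is produced and active.
ppGpp is absent, so PurB is active.
With repressor PurB bound, *sibK* is not transcribed.
So SibK is not produced.
With repressor KulH bound, *velX* is not transcribed.
So VelX is not produced.
With repressor GorX bound, *yilH* is not transcribed.
So YilH is not produced.
Required activator YilH is absent, so *lutB* is not transcribed.
So LutB is not produced.
With no repressor bound, *sibG* is transcribed.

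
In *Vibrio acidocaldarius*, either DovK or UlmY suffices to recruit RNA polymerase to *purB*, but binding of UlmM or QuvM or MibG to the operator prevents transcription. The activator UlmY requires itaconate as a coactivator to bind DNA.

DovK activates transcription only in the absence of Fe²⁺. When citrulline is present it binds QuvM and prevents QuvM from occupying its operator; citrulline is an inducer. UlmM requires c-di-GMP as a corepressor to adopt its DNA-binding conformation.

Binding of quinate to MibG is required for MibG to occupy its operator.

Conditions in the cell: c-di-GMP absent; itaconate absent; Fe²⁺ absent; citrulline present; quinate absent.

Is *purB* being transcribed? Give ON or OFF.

c-di-GMP is absent, so UlmM is inactive.
Citrulline is present, so QuvM is inactive.
Fe²⁺ is absent, so DovK is active.
Quinate is absent, so MibG is inactive.
Itaconate is absent, so UlmY is inactive.
Activator DovK is present, so *purB* is transcribed.

ON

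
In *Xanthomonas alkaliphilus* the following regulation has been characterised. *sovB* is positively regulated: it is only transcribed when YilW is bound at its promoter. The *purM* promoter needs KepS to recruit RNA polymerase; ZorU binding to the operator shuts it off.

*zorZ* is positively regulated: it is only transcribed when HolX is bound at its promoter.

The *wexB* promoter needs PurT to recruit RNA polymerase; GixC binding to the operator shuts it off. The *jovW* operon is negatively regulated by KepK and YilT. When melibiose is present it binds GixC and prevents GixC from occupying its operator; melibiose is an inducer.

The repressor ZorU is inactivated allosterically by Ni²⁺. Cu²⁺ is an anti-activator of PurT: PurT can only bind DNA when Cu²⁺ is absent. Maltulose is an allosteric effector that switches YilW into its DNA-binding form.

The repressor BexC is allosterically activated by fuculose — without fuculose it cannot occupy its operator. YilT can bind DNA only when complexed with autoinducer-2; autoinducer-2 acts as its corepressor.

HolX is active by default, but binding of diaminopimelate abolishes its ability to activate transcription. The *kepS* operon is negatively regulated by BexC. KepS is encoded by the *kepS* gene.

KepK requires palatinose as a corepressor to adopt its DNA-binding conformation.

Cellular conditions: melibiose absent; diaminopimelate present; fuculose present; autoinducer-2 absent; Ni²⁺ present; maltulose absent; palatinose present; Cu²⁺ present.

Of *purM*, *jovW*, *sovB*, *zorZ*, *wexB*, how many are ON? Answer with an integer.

Ni²⁺ is present, so ZorU is inactive.
Fuculose is present, so BexC is active.
With repressor BexC bound, *kepS* is not transcribed.
So KepS is not produced.
Required activator KepS is absent, so *purM* is not transcribed.
→ *purM* is OFF.
Palatinose is present, so KepK is active.
Autoinducer-2 is absent, so YilT is inactive.
With repressor KepK bound, *jovW* is not transcribed.
→ *jovW* is OFF.
Maltulose is absent, so YilW is inactive.
Required activator YilW is absent, so *sovB* is not transcribed.
→ *sovB* is OFF.
Diaminopimelate is present, so HolX is inactive.
Required activator HolX is absent, so *zorZ* is not transcribed.
→ *zorZ* is OFF.
Melibiose is absent, so GixC is active.
Cu²⁺ is present, so PurT is inactive.
With repressor GixC bound, *wexB* is not transcribed.
→ *wexB* is OFF.
0 of the 5 genes are transcribed.

0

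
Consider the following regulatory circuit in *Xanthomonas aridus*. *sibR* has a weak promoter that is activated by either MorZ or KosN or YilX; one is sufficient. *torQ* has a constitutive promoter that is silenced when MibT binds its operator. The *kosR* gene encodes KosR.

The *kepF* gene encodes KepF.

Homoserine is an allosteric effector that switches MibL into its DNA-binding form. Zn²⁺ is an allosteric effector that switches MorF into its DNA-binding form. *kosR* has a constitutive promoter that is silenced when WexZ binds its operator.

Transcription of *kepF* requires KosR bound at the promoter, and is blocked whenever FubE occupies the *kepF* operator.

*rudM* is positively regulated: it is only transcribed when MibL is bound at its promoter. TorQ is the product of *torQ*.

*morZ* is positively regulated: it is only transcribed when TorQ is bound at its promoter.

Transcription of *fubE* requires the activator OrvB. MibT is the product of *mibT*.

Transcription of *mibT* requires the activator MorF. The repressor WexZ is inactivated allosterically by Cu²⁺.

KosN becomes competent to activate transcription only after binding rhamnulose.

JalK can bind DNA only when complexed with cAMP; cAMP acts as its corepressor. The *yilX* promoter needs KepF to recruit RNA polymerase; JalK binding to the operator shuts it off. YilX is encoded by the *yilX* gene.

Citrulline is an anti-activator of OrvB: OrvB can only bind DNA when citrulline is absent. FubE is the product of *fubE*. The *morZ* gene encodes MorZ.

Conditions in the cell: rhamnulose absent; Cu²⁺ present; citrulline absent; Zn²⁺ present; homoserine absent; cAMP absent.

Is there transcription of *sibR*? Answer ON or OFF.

Zn²⁺ is present, so MorF is active.
No repressor is bound and MorF is active, so *mibT* is transcribed.
So MibT is produced and active.
With repressor MibT bound, *torQ* is not transcribed.
So TorQ is not produced.
Required activator TorQ is absent, so *morZ* is not transcribed.
So MorZ is not produced.
Rhamnulose is absent, so KosN is inactive.
Cu²⁺ is present, so WexZ is inactive.
With no repressor bound, *kosR* is transcribed.
So KosR is produced and active.
Citrulline is absent, so OrvB is active.
No repressor is bound and OrvB is active, so *fubE* is transcribed.
So FubE is produced and active.
With repressor FubE bound, *kepF* is not transcribed.
So KepF is not produced.
cAMP is absent, so JalK is inactive.
Required activator KepF is absent, so *yilX* is not transcribed.
So YilX is not produced.
No activator is available at the *sibR* promoter, so *sibR* is not transcribed.

OFF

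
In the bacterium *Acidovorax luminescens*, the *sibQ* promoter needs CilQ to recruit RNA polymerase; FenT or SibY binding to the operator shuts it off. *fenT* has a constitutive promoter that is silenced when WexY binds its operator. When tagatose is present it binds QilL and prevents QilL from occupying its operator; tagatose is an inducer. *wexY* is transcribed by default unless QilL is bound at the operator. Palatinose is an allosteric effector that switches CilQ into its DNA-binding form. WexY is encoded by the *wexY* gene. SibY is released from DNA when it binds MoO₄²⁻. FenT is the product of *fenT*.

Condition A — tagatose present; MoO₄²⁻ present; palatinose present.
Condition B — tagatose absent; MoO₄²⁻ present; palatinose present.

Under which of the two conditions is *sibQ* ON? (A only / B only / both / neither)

Condition A:
Tagatose is present, so QilL is inactive.
With no repressor bound, *wexY* is transcribed.
So WexY is produced and active.
With repressor WexY bound, *fenT* is not transcribed.
So FenT is not produced.
MoO₄²⁻ is present, so SibY is inactive.
Palatinose is present, so CilQ is active.
No repressor is bound and CilQ is active, so *sibQ* is transcribed.
→ *sibQ* is ON in A.
Condition B:
Tagatose is absent, so QilL is active.
With repressor QilL bound, *wexY* is not transcribed.
So WexY is not produced.
With no repressor bound, *fenT* is transcribed.
So FenT is produced and active.
MoO₄²⁻ is present, so SibY is inactive.
Palatinose is present, so CilQ is active.
With repressor FenT bound, *sibQ* is not transcribed.
→ *sibQ* is OFF in B.

A only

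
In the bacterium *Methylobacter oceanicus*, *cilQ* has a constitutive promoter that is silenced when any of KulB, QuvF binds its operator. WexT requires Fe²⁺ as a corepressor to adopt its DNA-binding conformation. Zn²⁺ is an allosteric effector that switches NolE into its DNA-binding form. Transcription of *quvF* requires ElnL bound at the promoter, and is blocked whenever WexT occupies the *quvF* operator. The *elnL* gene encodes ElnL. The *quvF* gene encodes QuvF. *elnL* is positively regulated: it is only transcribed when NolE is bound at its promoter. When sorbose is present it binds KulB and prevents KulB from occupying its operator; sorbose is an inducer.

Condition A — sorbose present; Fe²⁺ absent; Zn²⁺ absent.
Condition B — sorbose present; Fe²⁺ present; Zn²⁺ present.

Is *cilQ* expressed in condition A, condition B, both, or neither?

Condition A:
Sorbose is present, so KulB is inactive.
Fe²⁺ is absent, so WexT is inactive.
Zn²⁺ is absent, so NolE is inactive.
Required activator NolE is absent, so *elnL* is not transcribed.
So ElnL is not produced.
Required activator ElnL is absent, so *quvF* is not transcribed.
So QuvF is not produced.
With no repressor bound, *cilQ* is transcribed.
→ *cilQ* is ON in A.
Condition B:
Sorbose is present, so KulB is inactive.
Fe²⁺ is present, so WexT is active.
Zn²⁺ is present, so NolE is active.
No repressor is bound and NolE is active, so *elnL* is transcribed.
So ElnL is produced and active.
With repressor WexT bound, *quvF* is not transcribed.
So QuvF is not produced.
With no repressor bound, *cilQ* is transcribed.
→ *cilQ* is ON in B.

both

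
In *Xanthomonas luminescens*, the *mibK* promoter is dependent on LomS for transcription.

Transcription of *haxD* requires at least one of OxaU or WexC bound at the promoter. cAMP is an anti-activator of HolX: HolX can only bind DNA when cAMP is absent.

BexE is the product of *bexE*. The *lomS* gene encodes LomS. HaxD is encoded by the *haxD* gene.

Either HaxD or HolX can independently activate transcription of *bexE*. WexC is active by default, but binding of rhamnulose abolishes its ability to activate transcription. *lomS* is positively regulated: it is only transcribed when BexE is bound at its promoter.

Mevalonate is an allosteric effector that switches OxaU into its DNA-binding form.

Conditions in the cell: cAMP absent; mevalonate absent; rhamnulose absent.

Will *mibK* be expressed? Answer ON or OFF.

Mevalonate is absent, so OxaU is inactive.
Rhamnulose is absent, so WexC is active.
Activator WexC is present, so *haxD* is transcribed.
So HaxD is produced and active.
cAMP is absent, so HolX is active.
Activator HaxD is present, so *bexE* is transcribed.
So BexE is produced and active.
No repressor is bound and BexE is active, so *lomS* is transcribed.
So LomS is produced and active.
No repressor is bound and LomS is active, so *mibK* is transcribed.

ON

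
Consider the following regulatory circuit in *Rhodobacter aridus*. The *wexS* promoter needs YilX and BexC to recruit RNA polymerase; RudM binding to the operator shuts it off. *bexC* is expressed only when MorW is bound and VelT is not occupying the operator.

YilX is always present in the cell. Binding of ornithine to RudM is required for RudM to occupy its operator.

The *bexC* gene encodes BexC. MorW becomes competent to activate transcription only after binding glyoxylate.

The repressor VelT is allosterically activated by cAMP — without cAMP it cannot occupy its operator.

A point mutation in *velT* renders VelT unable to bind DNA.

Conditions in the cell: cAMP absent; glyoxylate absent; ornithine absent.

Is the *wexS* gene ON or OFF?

YilX is produced constitutively and is active.
Ornithine is absent, so RudM is inactive.
Glyoxylate is absent, so MorW is inactive.
VelT is non-functional in this strain, so it has no effect.
Required activator MorW is absent, so *bexC* is not transcribed.
So BexC is not produced.
Required activator BexC is absent, so *wexS* is not transcribed.

OFF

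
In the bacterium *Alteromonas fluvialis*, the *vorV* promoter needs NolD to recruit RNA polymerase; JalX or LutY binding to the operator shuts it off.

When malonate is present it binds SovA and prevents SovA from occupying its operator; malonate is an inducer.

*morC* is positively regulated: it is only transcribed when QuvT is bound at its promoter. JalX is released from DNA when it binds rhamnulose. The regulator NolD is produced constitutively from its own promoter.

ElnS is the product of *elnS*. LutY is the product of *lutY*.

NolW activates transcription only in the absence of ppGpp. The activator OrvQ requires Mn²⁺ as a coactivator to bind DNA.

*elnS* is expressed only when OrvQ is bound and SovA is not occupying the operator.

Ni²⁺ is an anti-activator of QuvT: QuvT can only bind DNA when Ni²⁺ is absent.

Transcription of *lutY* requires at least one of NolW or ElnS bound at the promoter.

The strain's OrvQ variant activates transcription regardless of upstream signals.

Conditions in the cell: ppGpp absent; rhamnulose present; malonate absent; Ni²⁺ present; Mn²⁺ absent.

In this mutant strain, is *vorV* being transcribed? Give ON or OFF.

Rhamnulose is present, so JalX is inactive.
ppGpp is absent, so NolW is active.
Malonate is absent, so SovA is active.
OrvQ is constitutively active in this strain.
With repressor SovA bound, *elnS* is not transcribed.
So ElnS is not produced.
Activator NolW is present, so *lutY* is transcribed.
So LutY is produced and active.
NolD is produced constitutively and is active.
With repressor LutY bound, *vorV* is not transcribed.

OFF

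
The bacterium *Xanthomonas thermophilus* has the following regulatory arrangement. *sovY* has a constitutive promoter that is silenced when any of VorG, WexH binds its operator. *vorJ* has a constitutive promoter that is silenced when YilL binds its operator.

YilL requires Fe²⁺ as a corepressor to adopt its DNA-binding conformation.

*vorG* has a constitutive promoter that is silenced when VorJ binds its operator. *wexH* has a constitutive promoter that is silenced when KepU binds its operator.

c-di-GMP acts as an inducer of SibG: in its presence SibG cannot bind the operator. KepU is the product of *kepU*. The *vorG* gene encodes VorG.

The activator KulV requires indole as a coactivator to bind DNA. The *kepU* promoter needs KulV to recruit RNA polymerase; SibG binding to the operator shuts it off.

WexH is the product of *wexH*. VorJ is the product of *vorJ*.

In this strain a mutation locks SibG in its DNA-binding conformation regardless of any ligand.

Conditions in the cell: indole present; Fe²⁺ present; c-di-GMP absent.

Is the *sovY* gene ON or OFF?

OFF

Fe²⁺ is present, so YilL is active.
With repressor YilL bound, *vorJ* is not transcribed.
So VorJ is not produced.
With no repressor bound, *vorG* is transcribed.
So VorG is produced and active.
SibG is constitutively active in this strain.
Indole is present, so KulV is active.
With repressor SibG bound, *kepU* is not transcribed.
So KepU is not produced.
With no repressor bound, *wexH* is transcribed.
So WexH is produced and active.
With repressor VorG bound, *sovY* is not transcribed.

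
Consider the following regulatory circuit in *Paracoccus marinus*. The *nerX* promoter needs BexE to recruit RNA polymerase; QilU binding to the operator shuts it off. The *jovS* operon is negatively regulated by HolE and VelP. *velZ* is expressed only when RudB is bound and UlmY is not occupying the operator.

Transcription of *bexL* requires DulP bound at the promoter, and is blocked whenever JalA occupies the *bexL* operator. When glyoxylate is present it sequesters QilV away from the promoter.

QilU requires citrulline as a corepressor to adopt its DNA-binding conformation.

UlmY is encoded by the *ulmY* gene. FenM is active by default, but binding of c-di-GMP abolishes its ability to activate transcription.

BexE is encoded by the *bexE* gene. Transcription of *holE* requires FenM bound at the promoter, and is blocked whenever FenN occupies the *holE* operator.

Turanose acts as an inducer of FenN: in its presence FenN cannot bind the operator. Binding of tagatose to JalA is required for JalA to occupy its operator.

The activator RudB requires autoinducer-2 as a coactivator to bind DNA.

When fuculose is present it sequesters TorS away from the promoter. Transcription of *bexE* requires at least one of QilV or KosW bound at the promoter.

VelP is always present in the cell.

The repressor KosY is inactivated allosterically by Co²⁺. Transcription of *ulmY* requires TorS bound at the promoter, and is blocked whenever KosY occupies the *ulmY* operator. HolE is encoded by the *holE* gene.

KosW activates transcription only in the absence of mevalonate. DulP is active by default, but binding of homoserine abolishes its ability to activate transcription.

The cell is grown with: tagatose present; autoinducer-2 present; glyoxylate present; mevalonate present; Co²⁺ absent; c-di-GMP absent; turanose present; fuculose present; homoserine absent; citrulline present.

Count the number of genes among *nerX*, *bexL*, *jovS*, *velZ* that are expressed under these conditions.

1

Glyoxylate is present, so QilV is inactive.
Mevalonate is present, so KosW is inactive.
No activator is available at the *bexE* promoter, so *bexE* is not transcribed.
So BexE is not produced.
Citrulline is present, so QilU is active.
With repressor QilU bound, *nerX* is not transcribed.
→ *nerX* is OFF.
Homoserine is absent, so DulP is active.
Tagatose is present, so JalA is active.
With repressor JalA bound, *bexL* is not transcribed.
→ *bexL* is OFF.
c-di-GMP is absent, so FenM is active.
Turanose is present, so FenN is inactive.
No repressor is bound and FenM is active, so *holE* is transcribed.
So HolE is produced and active.
VelP is produced constitutively and is active.
With repressor HolE bound, *jovS* is not transcribed.
→ *jovS* is OFF.
Autoinducer-2 is present, so RudB is active.
Co²⁺ is absent, so KosY is active.
Fuculose is present, so TorS is inactive.
With repressor KosY bound, *ulmY* is not transcribed.
So UlmY is not produced.
No repressor is bound and RudB is active, so *velZ* is transcribed.
→ *velZ* is ON.
1 of the 4 genes is transcribed.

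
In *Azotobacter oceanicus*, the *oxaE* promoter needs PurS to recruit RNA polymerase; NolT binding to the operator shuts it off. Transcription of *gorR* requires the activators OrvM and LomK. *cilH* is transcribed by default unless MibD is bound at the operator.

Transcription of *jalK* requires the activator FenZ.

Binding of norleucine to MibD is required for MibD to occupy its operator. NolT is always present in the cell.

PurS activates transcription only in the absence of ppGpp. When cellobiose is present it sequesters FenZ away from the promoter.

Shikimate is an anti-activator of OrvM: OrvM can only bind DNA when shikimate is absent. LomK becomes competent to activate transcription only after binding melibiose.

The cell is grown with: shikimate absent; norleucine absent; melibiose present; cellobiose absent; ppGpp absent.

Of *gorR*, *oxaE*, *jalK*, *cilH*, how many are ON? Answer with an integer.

Shikimate is absent, so OrvM is active.
Melibiose is present, so LomK is active.
No repressor is bound and OrvM and LomK are active, so *gorR* is transcribed.
→ *gorR* is ON.
NolT is produced constitutively and is active.
ppGpp is absent, so PurS is active.
With repressor NolT bound, *oxaE* is not transcribed.
→ *oxaE* is OFF.
Cellobiose is absent, so FenZ is active.
No repressor is bound and FenZ is active, so *jalK* is transcribed.
→ *jalK* is ON.
Norleucine is absent, so MibD is inactive.
With no repressor bound, *cilH* is transcribed.
→ *cilH* is ON.
3 of the 4 genes are transcribed.

3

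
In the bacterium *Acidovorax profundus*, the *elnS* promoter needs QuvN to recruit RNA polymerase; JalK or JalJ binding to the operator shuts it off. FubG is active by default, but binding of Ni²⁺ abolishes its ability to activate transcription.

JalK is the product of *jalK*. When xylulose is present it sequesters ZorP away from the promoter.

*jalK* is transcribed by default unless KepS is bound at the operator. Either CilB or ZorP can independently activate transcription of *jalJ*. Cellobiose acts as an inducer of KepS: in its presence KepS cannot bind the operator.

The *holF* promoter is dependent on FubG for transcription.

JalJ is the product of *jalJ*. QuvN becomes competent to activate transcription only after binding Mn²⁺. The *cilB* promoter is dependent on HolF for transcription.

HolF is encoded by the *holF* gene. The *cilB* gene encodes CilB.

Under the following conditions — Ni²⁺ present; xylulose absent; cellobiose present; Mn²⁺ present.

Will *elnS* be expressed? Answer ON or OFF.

Cellobiose is present, so KepS is inactive.
With no repressor bound, *jalK* is transcribed.
So JalK is produced and active.
Ni²⁺ is present, so FubG is inactive.
Required activator FubG is absent, so *holF* is not transcribed.
So HolF is not produced.
Required activator HolF is absent, so *cilB* is not transcribed.
So CilB is not produced.
Xylulose is absent, so ZorP is active.
Activator ZorP is present, so *jalJ* is transcribed.
So JalJ is produced and active.
Mn²⁺ is present, so QuvN is active.
With repressor JalK bound, *elnS* is not transcribed.

OFF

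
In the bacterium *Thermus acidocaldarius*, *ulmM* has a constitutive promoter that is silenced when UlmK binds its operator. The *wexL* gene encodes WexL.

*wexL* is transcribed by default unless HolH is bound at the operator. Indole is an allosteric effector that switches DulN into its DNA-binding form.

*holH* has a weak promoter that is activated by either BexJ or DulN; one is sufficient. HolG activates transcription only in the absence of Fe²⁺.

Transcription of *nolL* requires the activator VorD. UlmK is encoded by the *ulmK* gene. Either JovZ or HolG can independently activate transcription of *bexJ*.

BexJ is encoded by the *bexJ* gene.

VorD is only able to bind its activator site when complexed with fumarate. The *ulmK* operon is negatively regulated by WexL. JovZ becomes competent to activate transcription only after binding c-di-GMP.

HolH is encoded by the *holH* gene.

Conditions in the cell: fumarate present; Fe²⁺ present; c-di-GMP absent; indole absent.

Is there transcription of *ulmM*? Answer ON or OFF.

ON

c-di-GMP is absent, so JovZ is inactive.
Fe²⁺ is present, so HolG is inactive.
No activator is available at the *bexJ* promoter, so *bexJ* is not transcribed.
So BexJ is not produced.
Indole is absent, so DulN is inactive.
No activator is available at the *holH* promoter, so *holH* is not transcribed.
So HolH is not produced.
With no repressor bound, *wexL* is transcribed.
So WexL is produced and active.
With repressor WexL bound, *ulmK* is not transcribed.
So UlmK is not produced.
With no repressor bound, *ulmM* is transcribed.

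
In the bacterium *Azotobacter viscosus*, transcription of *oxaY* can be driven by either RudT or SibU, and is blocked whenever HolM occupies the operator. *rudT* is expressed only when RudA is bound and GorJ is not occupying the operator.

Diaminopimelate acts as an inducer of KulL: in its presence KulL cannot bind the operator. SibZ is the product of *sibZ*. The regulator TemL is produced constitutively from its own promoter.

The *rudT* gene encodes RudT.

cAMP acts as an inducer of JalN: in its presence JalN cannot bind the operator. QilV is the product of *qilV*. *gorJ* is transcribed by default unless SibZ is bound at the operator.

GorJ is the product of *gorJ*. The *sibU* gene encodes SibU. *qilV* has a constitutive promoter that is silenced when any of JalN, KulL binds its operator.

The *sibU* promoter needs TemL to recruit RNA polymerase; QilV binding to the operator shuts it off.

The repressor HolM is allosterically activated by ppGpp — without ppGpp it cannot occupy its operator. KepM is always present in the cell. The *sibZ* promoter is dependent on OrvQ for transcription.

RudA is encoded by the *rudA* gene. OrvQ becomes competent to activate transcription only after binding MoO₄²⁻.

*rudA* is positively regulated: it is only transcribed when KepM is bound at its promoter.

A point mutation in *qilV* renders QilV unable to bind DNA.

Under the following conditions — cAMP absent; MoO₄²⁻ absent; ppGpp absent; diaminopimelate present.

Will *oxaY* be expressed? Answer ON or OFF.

ON

MoO₄²⁻ is absent, so OrvQ is inactive.
Required activator OrvQ is absent, so *sibZ* is not transcribed.
So SibZ is not produced.
With no repressor bound, *gorJ* is transcribed.
So GorJ is produced and active.
KepM is produced constitutively and is active.
No repressor is bound and KepM is active, so *rudA* is transcribed.
So RudA is produced and active.
With repressor GorJ bound, *rudT* is not transcribed.
So RudT is not produced.
ppGpp is absent, so HolM is inactive.
TemL is produced constitutively and is active.
QilV is non-functional in this strain, so it has no effect.
No repressor is bound and TemL is active, so *sibU* is transcribed.
So SibU is produced and active.
Activator SibU is present, so *oxaY* is transcribed.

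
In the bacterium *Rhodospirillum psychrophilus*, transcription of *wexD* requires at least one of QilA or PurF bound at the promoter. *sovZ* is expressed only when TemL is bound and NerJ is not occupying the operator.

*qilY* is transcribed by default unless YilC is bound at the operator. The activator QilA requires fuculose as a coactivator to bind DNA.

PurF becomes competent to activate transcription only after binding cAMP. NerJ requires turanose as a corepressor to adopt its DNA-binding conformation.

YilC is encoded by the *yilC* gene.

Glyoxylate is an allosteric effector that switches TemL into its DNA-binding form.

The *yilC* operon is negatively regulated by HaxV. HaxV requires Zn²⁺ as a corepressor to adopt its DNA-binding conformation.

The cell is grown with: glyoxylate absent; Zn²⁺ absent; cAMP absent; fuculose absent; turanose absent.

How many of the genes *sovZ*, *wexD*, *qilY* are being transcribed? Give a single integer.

0

Turanose is absent, so NerJ is inactive.
Glyoxylate is absent, so TemL is inactive.
Required activator TemL is absent, so *sovZ* is not transcribed.
→ *sovZ* is OFF.
Fuculose is absent, so QilA is inactive.
cAMP is absent, so PurF is inactive.
No activator is available at the *wexD* promoter, so *wexD* is not transcribed.
→ *wexD* is OFF.
Zn²⁺ is absent, so HaxV is inactive.
With no repressor bound, *yilC* is transcribed.
So YilC is produced and active.
With repressor YilC bound, *qilY* is not transcribed.
→ *qilY* is OFF.
0 of the 3 genes are transcribed.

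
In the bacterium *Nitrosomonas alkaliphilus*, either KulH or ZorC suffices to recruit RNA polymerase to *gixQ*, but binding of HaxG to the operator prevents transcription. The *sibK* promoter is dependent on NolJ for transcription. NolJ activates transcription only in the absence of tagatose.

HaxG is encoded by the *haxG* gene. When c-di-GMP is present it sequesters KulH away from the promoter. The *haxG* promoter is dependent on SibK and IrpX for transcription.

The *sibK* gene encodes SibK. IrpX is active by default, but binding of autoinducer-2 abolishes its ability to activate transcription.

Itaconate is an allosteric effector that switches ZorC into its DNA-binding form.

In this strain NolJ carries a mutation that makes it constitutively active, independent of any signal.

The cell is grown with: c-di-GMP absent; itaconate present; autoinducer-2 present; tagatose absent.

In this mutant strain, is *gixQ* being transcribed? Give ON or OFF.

c-di-GMP is absent, so KulH is active.
Itaconate is present, so ZorC is active.
NolJ is constitutively active in this strain.
No repressor is bound and NolJ is active, so *sibK* is transcribed.
So SibK is produced and active.
Autoinducer-2 is present, so IrpX is inactive.
Required activator IrpX is absent, so *haxG* is not transcribed.
So HaxG is not produced.
Activator KulH is present, so *gixQ* is transcribed.

ON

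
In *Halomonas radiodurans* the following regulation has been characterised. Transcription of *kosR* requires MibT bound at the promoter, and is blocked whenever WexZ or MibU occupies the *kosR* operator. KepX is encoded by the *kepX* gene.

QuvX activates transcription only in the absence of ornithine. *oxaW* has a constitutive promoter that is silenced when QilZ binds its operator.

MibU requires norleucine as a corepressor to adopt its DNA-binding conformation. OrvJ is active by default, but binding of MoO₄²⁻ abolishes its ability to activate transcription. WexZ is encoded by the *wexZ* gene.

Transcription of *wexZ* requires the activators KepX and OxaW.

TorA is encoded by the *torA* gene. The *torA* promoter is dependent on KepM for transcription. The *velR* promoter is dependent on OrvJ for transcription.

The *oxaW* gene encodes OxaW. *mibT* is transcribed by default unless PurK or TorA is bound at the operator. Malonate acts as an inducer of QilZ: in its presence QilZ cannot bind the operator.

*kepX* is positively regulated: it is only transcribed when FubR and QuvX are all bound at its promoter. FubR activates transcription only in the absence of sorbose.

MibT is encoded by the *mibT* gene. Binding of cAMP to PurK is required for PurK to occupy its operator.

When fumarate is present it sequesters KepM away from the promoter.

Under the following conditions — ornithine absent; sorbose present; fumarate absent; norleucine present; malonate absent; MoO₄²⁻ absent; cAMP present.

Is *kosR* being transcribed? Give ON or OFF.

Sorbose is present, so FubR is inactive.
Ornithine is absent, so QuvX is active.
Required activator FubR is absent, so *kepX* is not transcribed.
So KepX is not produced.
Malonate is absent, so QilZ is active.
With repressor QilZ bound, *oxaW* is not transcribed.
So OxaW is not produced.
Required activator KepX is absent, so *wexZ* is not transcribed.
So WexZ is not produced.
cAMP is present, so PurK is active.
Fumarate is absent, so KepM is active.
No repressor is bound and KepM is active, so *torA* is transcribed.
So TorA is produced and active.
With repressor PurK bound, *mibT* is not transcribed.
So MibT is not produced.
Norleucine is present, so MibU is active.
With repressor MibU bound, *kosR* is not transcribed.

OFF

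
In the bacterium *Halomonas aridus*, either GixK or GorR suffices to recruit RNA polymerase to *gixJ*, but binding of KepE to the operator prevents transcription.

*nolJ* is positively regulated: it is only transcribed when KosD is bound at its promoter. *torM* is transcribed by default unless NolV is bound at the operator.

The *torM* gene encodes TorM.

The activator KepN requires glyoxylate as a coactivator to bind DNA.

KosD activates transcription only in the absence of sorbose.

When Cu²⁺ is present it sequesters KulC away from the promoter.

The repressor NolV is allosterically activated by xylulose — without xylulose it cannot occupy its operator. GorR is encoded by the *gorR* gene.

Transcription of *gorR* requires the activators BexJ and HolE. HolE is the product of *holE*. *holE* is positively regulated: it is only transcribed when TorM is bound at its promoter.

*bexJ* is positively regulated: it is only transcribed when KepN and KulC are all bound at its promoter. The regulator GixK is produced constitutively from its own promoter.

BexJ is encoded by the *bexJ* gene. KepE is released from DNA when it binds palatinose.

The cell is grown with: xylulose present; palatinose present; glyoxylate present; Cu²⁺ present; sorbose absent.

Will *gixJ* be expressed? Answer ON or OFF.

ON

GixK is produced constitutively and is active.
Palatinose is present, so KepE is inactive.
Glyoxylate is present, so KepN is active.
Cu²⁺ is present, so KulC is inactive.
Required activator KulC is absent, so *bexJ* is not transcribed.
So BexJ is not produced.
Xylulose is present, so NolV is active.
With repressor NolV bound, *torM* is not transcribed.
So TorM is not produced.
Required activator TorM is absent, so *holE* is not transcribed.
So HolE is not produced.
Required activator BexJ is absent, so *gorR* is not transcribed.
So GorR is not produced.
Activator GixK is present, so *gixJ* is transcribed.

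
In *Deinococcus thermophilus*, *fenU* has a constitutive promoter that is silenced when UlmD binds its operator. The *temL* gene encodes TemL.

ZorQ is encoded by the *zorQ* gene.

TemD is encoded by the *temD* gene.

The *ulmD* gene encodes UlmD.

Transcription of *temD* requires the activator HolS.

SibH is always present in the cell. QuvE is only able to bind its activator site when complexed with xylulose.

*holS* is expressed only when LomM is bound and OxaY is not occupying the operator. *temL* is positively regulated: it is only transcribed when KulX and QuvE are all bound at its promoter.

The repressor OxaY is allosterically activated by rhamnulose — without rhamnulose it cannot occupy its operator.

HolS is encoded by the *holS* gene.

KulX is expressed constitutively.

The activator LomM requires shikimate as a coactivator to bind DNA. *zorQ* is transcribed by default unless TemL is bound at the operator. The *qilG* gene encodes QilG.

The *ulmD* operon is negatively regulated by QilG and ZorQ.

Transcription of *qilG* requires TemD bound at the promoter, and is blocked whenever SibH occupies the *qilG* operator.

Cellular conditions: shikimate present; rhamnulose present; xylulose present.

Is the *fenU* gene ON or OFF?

OFF

Shikimate is present, so LomM is active.
Rhamnulose is present, so OxaY is active.
With repressor OxaY bound, *holS* is not transcribed.
So HolS is not produced.
Required activator HolS is absent, so *temD* is not transcribed.
So TemD is not produced.
SibH is produced constitutively and is active.
With repressor SibH bound, *qilG* is not transcribed.
So QilG is not produced.
KulX is produced constitutively and is active.
Xylulose is present, so QuvE is active.
No repressor is bound and KulX and QuvE are active, so *temL* is transcribed.
So TemL is produced and active.
With repressor TemL bound, *zorQ* is not transcribed.
So ZorQ is not produced.
With no repressor bound, *ulmD* is transcribed.
So UlmD is produced and active.
With repressor UlmD bound, *fenU* is not transcribed.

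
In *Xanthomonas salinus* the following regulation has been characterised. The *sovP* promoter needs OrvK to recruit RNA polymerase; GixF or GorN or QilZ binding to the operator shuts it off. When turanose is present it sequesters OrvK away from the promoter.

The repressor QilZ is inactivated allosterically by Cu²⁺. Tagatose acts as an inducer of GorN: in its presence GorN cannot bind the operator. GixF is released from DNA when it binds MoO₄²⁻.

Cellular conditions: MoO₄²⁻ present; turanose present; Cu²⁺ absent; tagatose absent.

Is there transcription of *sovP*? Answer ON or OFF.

Turanose is present, so OrvK is inactive.
MoO₄²⁻ is present, so GixF is inactive.
Tagatose is absent, so GorN is active.
Cu²⁺ is absent, so QilZ is active.
With repressor GorN bound, *sovP* is not transcribed.

OFF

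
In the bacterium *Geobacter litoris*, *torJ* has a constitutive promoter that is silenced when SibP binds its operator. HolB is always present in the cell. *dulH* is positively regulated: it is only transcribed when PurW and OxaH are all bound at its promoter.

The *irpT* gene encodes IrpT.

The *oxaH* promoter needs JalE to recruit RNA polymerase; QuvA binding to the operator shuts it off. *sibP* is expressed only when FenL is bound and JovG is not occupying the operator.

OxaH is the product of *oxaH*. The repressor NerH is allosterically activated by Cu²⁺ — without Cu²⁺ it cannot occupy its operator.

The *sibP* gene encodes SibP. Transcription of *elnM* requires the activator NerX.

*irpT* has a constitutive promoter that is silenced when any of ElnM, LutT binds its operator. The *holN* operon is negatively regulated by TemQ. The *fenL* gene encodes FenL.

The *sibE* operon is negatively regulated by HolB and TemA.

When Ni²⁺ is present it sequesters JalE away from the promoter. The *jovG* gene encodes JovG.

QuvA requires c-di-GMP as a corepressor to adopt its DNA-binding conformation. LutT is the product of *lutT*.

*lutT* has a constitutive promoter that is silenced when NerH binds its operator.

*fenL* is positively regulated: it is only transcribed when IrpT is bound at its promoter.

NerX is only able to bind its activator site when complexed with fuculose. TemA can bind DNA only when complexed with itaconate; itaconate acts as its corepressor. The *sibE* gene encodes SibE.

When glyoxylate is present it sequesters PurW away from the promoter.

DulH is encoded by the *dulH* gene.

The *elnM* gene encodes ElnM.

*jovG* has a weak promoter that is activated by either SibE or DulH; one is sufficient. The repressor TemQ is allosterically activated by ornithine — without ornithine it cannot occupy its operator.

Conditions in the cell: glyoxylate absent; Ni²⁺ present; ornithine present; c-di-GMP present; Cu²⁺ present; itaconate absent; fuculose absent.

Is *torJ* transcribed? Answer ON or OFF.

Fuculose is absent, so NerX is inactive.
Required activator NerX is absent, so *elnM* is not transcribed.
So ElnM is not produced.
Cu²⁺ is present, so NerH is active.
With repressor NerH bound, *lutT* is not transcribed.
So LutT is not produced.
With no repressor bound, *irpT* is transcribed.
So IrpT is produced and active.
No repressor is bound and IrpT is active, so *fenL* is transcribed.
So FenL is produced and active.
HolB is produced constitutively and is active.
Itaconate is absent, so TemA is inactive.
With repressor HolB bound, *sibE* is not transcribed.
So SibE is not produced.
Glyoxylate is absent, so PurW is active.
c-di-GMP is present, so QuvA is active.
Ni²⁺ is present, so JalE is inactive.
With repressor QuvA bound, *oxaH* is not transcribed.
So OxaH is not produced.
Required activator OxaH is absent, so *dulH* is not transcribed.
So DulH is not produced.
No activator is available at the *jovG* promoter, so *jovG* is not transcribed.
So JovG is not produced.
No repressor is bound and FenL is active, so *sibP* is transcribed.
So SibP is produced and active.
With repressor SibP bound, *torJ* is not transcribed.

OFF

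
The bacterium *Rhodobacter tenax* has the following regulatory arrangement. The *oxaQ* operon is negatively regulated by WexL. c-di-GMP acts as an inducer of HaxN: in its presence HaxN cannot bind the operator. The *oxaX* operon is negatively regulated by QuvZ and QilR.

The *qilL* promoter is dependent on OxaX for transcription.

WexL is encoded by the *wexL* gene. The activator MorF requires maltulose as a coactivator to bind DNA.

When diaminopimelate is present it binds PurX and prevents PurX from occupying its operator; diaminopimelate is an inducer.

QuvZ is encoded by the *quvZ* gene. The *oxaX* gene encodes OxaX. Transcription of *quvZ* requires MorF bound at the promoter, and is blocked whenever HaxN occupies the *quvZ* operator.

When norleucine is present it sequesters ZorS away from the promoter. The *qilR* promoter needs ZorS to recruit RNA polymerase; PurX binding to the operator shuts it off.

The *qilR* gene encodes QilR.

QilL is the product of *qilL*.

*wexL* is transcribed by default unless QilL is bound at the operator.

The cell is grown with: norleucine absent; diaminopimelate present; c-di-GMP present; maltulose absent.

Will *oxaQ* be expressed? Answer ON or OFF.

c-di-GMP is present, so HaxN is inactive.
Maltulose is absent, so MorF is inactive.
Required activator MorF is absent, so *quvZ* is not transcribed.
So QuvZ is not produced.
Diaminopimelate is present, so PurX is inactive.
Norleucine is absent, so ZorS is active.
No repressor is bound and ZorS is active, so *qilR* is transcribed.
So QilR is produced and active.
With repressor QilR bound, *oxaX* is not transcribed.
So OxaX is not produced.
Required activator OxaX is absent, so *qilL* is not transcribed.
So QilL is not produced.
With no repressor bound, *wexL* is transcribed.
So WexL is produced and active.
With repressor WexL bound, *oxaQ* is not transcribed.

OFF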